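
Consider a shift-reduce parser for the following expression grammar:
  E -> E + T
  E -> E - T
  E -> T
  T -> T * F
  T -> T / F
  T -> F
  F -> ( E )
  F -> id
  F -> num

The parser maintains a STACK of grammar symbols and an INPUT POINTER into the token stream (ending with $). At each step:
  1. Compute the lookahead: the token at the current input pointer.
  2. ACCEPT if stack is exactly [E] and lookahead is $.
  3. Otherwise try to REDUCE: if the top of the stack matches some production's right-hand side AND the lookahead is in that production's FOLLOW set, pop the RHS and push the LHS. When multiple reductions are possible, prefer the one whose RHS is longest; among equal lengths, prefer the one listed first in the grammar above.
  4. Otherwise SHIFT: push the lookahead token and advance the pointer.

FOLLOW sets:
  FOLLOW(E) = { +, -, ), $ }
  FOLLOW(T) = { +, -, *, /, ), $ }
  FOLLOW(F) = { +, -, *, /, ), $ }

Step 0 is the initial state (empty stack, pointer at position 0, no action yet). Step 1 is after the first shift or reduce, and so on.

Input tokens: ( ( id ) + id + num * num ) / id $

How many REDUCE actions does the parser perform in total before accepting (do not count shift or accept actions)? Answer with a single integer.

Answer: 19

Derivation:
Step 1: shift (. Stack=[(] ptr=1 lookahead=( remaining=[( id ) + id + num * num ) / id $]
Step 2: shift (. Stack=[( (] ptr=2 lookahead=id remaining=[id ) + id + num * num ) / id $]
Step 3: shift id. Stack=[( ( id] ptr=3 lookahead=) remaining=[) + id + num * num ) / id $]
Step 4: reduce F->id. Stack=[( ( F] ptr=3 lookahead=) remaining=[) + id + num * num ) / id $]
Step 5: reduce T->F. Stack=[( ( T] ptr=3 lookahead=) remaining=[) + id + num * num ) / id $]
Step 6: reduce E->T. Stack=[( ( E] ptr=3 lookahead=) remaining=[) + id + num * num ) / id $]
Step 7: shift ). Stack=[( ( E )] ptr=4 lookahead=+ remaining=[+ id + num * num ) / id $]
Step 8: reduce F->( E ). Stack=[( F] ptr=4 lookahead=+ remaining=[+ id + num * num ) / id $]
Step 9: reduce T->F. Stack=[( T] ptr=4 lookahead=+ remaining=[+ id + num * num ) / id $]
Step 10: reduce E->T. Stack=[( E] ptr=4 lookahead=+ remaining=[+ id + num * num ) / id $]
Step 11: shift +. Stack=[( E +] ptr=5 lookahead=id remaining=[id + num * num ) / id $]
Step 12: shift id. Stack=[( E + id] ptr=6 lookahead=+ remaining=[+ num * num ) / id $]
Step 13: reduce F->id. Stack=[( E + F] ptr=6 lookahead=+ remaining=[+ num * num ) / id $]
Step 14: reduce T->F. Stack=[( E + T] ptr=6 lookahead=+ remaining=[+ num * num ) / id $]
Step 15: reduce E->E + T. Stack=[( E] ptr=6 lookahead=+ remaining=[+ num * num ) / id $]
Step 16: shift +. Stack=[( E +] ptr=7 lookahead=num remaining=[num * num ) / id $]
Step 17: shift num. Stack=[( E + num] ptr=8 lookahead=* remaining=[* num ) / id $]
Step 18: reduce F->num. Stack=[( E + F] ptr=8 lookahead=* remaining=[* num ) / id $]
Step 19: reduce T->F. Stack=[( E + T] ptr=8 lookahead=* remaining=[* num ) / id $]
Step 20: shift *. Stack=[( E + T *] ptr=9 lookahead=num remaining=[num ) / id $]
Step 21: shift num. Stack=[( E + T * num] ptr=10 lookahead=) remaining=[) / id $]
Step 22: reduce F->num. Stack=[( E + T * F] ptr=10 lookahead=) remaining=[) / id $]
Step 23: reduce T->T * F. Stack=[( E + T] ptr=10 lookahead=) remaining=[) / id $]
Step 24: reduce E->E + T. Stack=[( E] ptr=10 lookahead=) remaining=[) / id $]
Step 25: shift ). Stack=[( E )] ptr=11 lookahead=/ remaining=[/ id $]
Step 26: reduce F->( E ). Stack=[F] ptr=11 lookahead=/ remaining=[/ id $]
Step 27: reduce T->F. Stack=[T] ptr=11 lookahead=/ remaining=[/ id $]
Step 28: shift /. Stack=[T /] ptr=12 lookahead=id remaining=[id $]
Step 29: shift id. Stack=[T / id] ptr=13 lookahead=$ remaining=[$]
Step 30: reduce F->id. Stack=[T / F] ptr=13 lookahead=$ remaining=[$]
Step 31: reduce T->T / F. Stack=[T] ptr=13 lookahead=$ remaining=[$]
Step 32: reduce E->T. Stack=[E] ptr=13 lookahead=$ remaining=[$]
Step 33: accept. Stack=[E] ptr=13 lookahead=$ remaining=[$]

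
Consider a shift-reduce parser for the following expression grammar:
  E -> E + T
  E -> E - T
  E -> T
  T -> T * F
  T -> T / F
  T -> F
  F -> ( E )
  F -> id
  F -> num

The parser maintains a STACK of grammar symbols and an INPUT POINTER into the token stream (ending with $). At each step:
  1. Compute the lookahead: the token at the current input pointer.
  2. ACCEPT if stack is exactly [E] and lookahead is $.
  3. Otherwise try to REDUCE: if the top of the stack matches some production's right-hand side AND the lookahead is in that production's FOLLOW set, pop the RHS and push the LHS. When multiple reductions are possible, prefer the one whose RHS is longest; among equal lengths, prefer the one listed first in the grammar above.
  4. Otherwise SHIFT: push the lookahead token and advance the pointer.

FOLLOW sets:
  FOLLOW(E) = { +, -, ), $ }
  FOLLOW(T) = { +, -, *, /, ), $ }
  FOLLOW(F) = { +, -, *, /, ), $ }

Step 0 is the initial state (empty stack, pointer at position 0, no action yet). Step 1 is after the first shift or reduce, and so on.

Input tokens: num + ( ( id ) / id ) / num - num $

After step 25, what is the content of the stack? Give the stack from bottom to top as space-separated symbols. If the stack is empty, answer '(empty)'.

Answer: E + T / F

Derivation:
Step 1: shift num. Stack=[num] ptr=1 lookahead=+ remaining=[+ ( ( id ) / id ) / num - num $]
Step 2: reduce F->num. Stack=[F] ptr=1 lookahead=+ remaining=[+ ( ( id ) / id ) / num - num $]
Step 3: reduce T->F. Stack=[T] ptr=1 lookahead=+ remaining=[+ ( ( id ) / id ) / num - num $]
Step 4: reduce E->T. Stack=[E] ptr=1 lookahead=+ remaining=[+ ( ( id ) / id ) / num - num $]
Step 5: shift +. Stack=[E +] ptr=2 lookahead=( remaining=[( ( id ) / id ) / num - num $]
Step 6: shift (. Stack=[E + (] ptr=3 lookahead=( remaining=[( id ) / id ) / num - num $]
Step 7: shift (. Stack=[E + ( (] ptr=4 lookahead=id remaining=[id ) / id ) / num - num $]
Step 8: shift id. Stack=[E + ( ( id] ptr=5 lookahead=) remaining=[) / id ) / num - num $]
Step 9: reduce F->id. Stack=[E + ( ( F] ptr=5 lookahead=) remaining=[) / id ) / num - num $]
Step 10: reduce T->F. Stack=[E + ( ( T] ptr=5 lookahead=) remaining=[) / id ) / num - num $]
Step 11: reduce E->T. Stack=[E + ( ( E] ptr=5 lookahead=) remaining=[) / id ) / num - num $]
Step 12: shift ). Stack=[E + ( ( E )] ptr=6 lookahead=/ remaining=[/ id ) / num - num $]
Step 13: reduce F->( E ). Stack=[E + ( F] ptr=6 lookahead=/ remaining=[/ id ) / num - num $]
Step 14: reduce T->F. Stack=[E + ( T] ptr=6 lookahead=/ remaining=[/ id ) / num - num $]
Step 15: shift /. Stack=[E + ( T /] ptr=7 lookahead=id remaining=[id ) / num - num $]
Step 16: shift id. Stack=[E + ( T / id] ptr=8 lookahead=) remaining=[) / num - num $]
Step 17: reduce F->id. Stack=[E + ( T / F] ptr=8 lookahead=) remaining=[) / num - num $]
Step 18: reduce T->T / F. Stack=[E + ( T] ptr=8 lookahead=) remaining=[) / num - num $]
Step 19: reduce E->T. Stack=[E + ( E] ptr=8 lookahead=) remaining=[) / num - num $]
Step 20: shift ). Stack=[E + ( E )] ptr=9 lookahead=/ remaining=[/ num - num $]
Step 21: reduce F->( E ). Stack=[E + F] ptr=9 lookahead=/ remaining=[/ num - num $]
Step 22: reduce T->F. Stack=[E + T] ptr=9 lookahead=/ remaining=[/ num - num $]
Step 23: shift /. Stack=[E + T /] ptr=10 lookahead=num remaining=[num - num $]
Step 24: shift num. Stack=[E + T / num] ptr=11 lookahead=- remaining=[- num $]
Step 25: reduce F->num. Stack=[E + T / F] ptr=11 lookahead=- remaining=[- num $]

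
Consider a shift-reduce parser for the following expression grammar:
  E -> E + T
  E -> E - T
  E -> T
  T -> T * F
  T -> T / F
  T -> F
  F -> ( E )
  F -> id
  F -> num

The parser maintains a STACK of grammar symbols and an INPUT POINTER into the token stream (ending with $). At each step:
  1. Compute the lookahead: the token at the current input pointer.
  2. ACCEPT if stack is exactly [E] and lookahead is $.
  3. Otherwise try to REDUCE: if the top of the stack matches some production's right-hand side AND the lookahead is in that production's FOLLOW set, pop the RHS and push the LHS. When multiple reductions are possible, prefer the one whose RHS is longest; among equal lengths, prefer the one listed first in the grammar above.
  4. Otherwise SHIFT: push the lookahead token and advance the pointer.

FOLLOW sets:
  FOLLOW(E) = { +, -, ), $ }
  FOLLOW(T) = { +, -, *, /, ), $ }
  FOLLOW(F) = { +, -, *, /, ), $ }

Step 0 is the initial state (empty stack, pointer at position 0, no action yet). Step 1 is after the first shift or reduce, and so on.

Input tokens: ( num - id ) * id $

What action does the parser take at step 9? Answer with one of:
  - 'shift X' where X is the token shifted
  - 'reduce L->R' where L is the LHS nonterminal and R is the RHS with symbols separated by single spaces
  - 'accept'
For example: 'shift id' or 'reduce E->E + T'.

Step 1: shift (. Stack=[(] ptr=1 lookahead=num remaining=[num - id ) * id $]
Step 2: shift num. Stack=[( num] ptr=2 lookahead=- remaining=[- id ) * id $]
Step 3: reduce F->num. Stack=[( F] ptr=2 lookahead=- remaining=[- id ) * id $]
Step 4: reduce T->F. Stack=[( T] ptr=2 lookahead=- remaining=[- id ) * id $]
Step 5: reduce E->T. Stack=[( E] ptr=2 lookahead=- remaining=[- id ) * id $]
Step 6: shift -. Stack=[( E -] ptr=3 lookahead=id remaining=[id ) * id $]
Step 7: shift id. Stack=[( E - id] ptr=4 lookahead=) remaining=[) * id $]
Step 8: reduce F->id. Stack=[( E - F] ptr=4 lookahead=) remaining=[) * id $]
Step 9: reduce T->F. Stack=[( E - T] ptr=4 lookahead=) remaining=[) * id $]

Answer: reduce T->F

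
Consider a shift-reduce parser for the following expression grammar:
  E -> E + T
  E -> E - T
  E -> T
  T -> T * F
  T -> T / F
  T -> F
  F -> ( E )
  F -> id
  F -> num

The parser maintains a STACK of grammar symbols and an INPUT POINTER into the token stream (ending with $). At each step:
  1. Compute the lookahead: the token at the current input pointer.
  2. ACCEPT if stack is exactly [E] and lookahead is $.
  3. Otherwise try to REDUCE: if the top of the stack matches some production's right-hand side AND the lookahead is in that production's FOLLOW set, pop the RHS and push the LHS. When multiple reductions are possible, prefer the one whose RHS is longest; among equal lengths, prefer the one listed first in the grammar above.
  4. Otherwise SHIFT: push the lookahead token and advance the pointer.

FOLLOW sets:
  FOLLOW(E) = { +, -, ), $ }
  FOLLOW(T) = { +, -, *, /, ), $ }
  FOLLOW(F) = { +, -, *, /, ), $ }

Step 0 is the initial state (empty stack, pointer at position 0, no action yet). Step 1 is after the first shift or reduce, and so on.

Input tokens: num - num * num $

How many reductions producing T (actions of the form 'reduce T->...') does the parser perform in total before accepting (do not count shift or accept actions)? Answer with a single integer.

Answer: 3

Derivation:
Step 1: shift num. Stack=[num] ptr=1 lookahead=- remaining=[- num * num $]
Step 2: reduce F->num. Stack=[F] ptr=1 lookahead=- remaining=[- num * num $]
Step 3: reduce T->F. Stack=[T] ptr=1 lookahead=- remaining=[- num * num $]
Step 4: reduce E->T. Stack=[E] ptr=1 lookahead=- remaining=[- num * num $]
Step 5: shift -. Stack=[E -] ptr=2 lookahead=num remaining=[num * num $]
Step 6: shift num. Stack=[E - num] ptr=3 lookahead=* remaining=[* num $]
Step 7: reduce F->num. Stack=[E - F] ptr=3 lookahead=* remaining=[* num $]
Step 8: reduce T->F. Stack=[E - T] ptr=3 lookahead=* remaining=[* num $]
Step 9: shift *. Stack=[E - T *] ptr=4 lookahead=num remaining=[num $]
Step 10: shift num. Stack=[E - T * num] ptr=5 lookahead=$ remaining=[$]
Step 11: reduce F->num. Stack=[E - T * F] ptr=5 lookahead=$ remaining=[$]
Step 12: reduce T->T * F. Stack=[E - T] ptr=5 lookahead=$ remaining=[$]
Step 13: reduce E->E - T. Stack=[E] ptr=5 lookahead=$ remaining=[$]
Step 14: accept. Stack=[E] ptr=5 lookahead=$ remaining=[$]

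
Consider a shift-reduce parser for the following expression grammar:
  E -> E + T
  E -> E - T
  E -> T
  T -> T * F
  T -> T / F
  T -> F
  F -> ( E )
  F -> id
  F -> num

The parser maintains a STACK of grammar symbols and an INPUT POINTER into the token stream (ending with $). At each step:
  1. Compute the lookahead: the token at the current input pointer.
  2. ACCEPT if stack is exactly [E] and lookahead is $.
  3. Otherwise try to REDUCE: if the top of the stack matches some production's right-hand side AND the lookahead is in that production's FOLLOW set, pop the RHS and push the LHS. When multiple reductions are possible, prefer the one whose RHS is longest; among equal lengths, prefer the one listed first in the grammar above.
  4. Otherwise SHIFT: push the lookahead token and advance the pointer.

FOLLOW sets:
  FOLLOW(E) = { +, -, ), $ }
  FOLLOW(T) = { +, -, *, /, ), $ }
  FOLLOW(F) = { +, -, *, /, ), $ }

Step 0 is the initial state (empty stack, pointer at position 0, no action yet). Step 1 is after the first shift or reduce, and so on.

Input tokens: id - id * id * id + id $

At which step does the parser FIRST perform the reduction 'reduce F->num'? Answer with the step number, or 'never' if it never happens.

Answer: never

Derivation:
Step 1: shift id. Stack=[id] ptr=1 lookahead=- remaining=[- id * id * id + id $]
Step 2: reduce F->id. Stack=[F] ptr=1 lookahead=- remaining=[- id * id * id + id $]
Step 3: reduce T->F. Stack=[T] ptr=1 lookahead=- remaining=[- id * id * id + id $]
Step 4: reduce E->T. Stack=[E] ptr=1 lookahead=- remaining=[- id * id * id + id $]
Step 5: shift -. Stack=[E -] ptr=2 lookahead=id remaining=[id * id * id + id $]
Step 6: shift id. Stack=[E - id] ptr=3 lookahead=* remaining=[* id * id + id $]
Step 7: reduce F->id. Stack=[E - F] ptr=3 lookahead=* remaining=[* id * id + id $]
Step 8: reduce T->F. Stack=[E - T] ptr=3 lookahead=* remaining=[* id * id + id $]
Step 9: shift *. Stack=[E - T *] ptr=4 lookahead=id remaining=[id * id + id $]
Step 10: shift id. Stack=[E - T * id] ptr=5 lookahead=* remaining=[* id + id $]
Step 11: reduce F->id. Stack=[E - T * F] ptr=5 lookahead=* remaining=[* id + id $]
Step 12: reduce T->T * F. Stack=[E - T] ptr=5 lookahead=* remaining=[* id + id $]
Step 13: shift *. Stack=[E - T *] ptr=6 lookahead=id remaining=[id + id $]
Step 14: shift id. Stack=[E - T * id] ptr=7 lookahead=+ remaining=[+ id $]
Step 15: reduce F->id. Stack=[E - T * F] ptr=7 lookahead=+ remaining=[+ id $]
Step 16: reduce T->T * F. Stack=[E - T] ptr=7 lookahead=+ remaining=[+ id $]
Step 17: reduce E->E - T. Stack=[E] ptr=7 lookahead=+ remaining=[+ id $]
Step 18: shift +. Stack=[E +] ptr=8 lookahead=id remaining=[id $]
Step 19: shift id. Stack=[E + id] ptr=9 lookahead=$ remaining=[$]
Step 20: reduce F->id. Stack=[E + F] ptr=9 lookahead=$ remaining=[$]
Step 21: reduce T->F. Stack=[E + T] ptr=9 lookahead=$ remaining=[$]
Step 22: reduce E->E + T. Stack=[E] ptr=9 lookahead=$ remaining=[$]
Step 23: accept. Stack=[E] ptr=9 lookahead=$ remaining=[$]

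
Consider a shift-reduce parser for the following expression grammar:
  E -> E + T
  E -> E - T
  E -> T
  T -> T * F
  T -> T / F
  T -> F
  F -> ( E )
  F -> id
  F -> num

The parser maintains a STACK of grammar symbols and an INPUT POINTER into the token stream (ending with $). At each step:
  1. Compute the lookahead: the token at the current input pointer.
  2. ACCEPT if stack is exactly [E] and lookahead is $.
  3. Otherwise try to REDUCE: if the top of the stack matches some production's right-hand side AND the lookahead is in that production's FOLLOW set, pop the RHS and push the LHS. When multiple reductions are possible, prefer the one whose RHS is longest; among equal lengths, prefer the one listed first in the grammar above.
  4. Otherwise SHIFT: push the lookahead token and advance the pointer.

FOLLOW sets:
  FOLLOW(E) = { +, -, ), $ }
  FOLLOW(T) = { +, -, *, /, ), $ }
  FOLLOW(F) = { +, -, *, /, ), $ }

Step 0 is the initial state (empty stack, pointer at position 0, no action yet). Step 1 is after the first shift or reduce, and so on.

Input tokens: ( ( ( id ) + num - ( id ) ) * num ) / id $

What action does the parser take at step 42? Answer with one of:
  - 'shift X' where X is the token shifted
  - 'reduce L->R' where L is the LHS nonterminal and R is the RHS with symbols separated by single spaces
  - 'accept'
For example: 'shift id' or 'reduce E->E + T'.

Answer: reduce E->T

Derivation:
Step 1: shift (. Stack=[(] ptr=1 lookahead=( remaining=[( ( id ) + num - ( id ) ) * num ) / id $]
Step 2: shift (. Stack=[( (] ptr=2 lookahead=( remaining=[( id ) + num - ( id ) ) * num ) / id $]
Step 3: shift (. Stack=[( ( (] ptr=3 lookahead=id remaining=[id ) + num - ( id ) ) * num ) / id $]
Step 4: shift id. Stack=[( ( ( id] ptr=4 lookahead=) remaining=[) + num - ( id ) ) * num ) / id $]
Step 5: reduce F->id. Stack=[( ( ( F] ptr=4 lookahead=) remaining=[) + num - ( id ) ) * num ) / id $]
Step 6: reduce T->F. Stack=[( ( ( T] ptr=4 lookahead=) remaining=[) + num - ( id ) ) * num ) / id $]
Step 7: reduce E->T. Stack=[( ( ( E] ptr=4 lookahead=) remaining=[) + num - ( id ) ) * num ) / id $]
Step 8: shift ). Stack=[( ( ( E )] ptr=5 lookahead=+ remaining=[+ num - ( id ) ) * num ) / id $]
Step 9: reduce F->( E ). Stack=[( ( F] ptr=5 lookahead=+ remaining=[+ num - ( id ) ) * num ) / id $]
Step 10: reduce T->F. Stack=[( ( T] ptr=5 lookahead=+ remaining=[+ num - ( id ) ) * num ) / id $]
Step 11: reduce E->T. Stack=[( ( E] ptr=5 lookahead=+ remaining=[+ num - ( id ) ) * num ) / id $]
Step 12: shift +. Stack=[( ( E +] ptr=6 lookahead=num remaining=[num - ( id ) ) * num ) / id $]
Step 13: shift num. Stack=[( ( E + num] ptr=7 lookahead=- remaining=[- ( id ) ) * num ) / id $]
Step 14: reduce F->num. Stack=[( ( E + F] ptr=7 lookahead=- remaining=[- ( id ) ) * num ) / id $]
Step 15: reduce T->F. Stack=[( ( E + T] ptr=7 lookahead=- remaining=[- ( id ) ) * num ) / id $]
Step 16: reduce E->E + T. Stack=[( ( E] ptr=7 lookahead=- remaining=[- ( id ) ) * num ) / id $]
Step 17: shift -. Stack=[( ( E -] ptr=8 lookahead=( remaining=[( id ) ) * num ) / id $]
Step 18: shift (. Stack=[( ( E - (] ptr=9 lookahead=id remaining=[id ) ) * num ) / id $]
Step 19: shift id. Stack=[( ( E - ( id] ptr=10 lookahead=) remaining=[) ) * num ) / id $]
Step 20: reduce F->id. Stack=[( ( E - ( F] ptr=10 lookahead=) remaining=[) ) * num ) / id $]
Step 21: reduce T->F. Stack=[( ( E - ( T] ptr=10 lookahead=) remaining=[) ) * num ) / id $]
Step 22: reduce E->T. Stack=[( ( E - ( E] ptr=10 lookahead=) remaining=[) ) * num ) / id $]
Step 23: shift ). Stack=[( ( E - ( E )] ptr=11 lookahead=) remaining=[) * num ) / id $]
Step 24: reduce F->( E ). Stack=[( ( E - F] ptr=11 lookahead=) remaining=[) * num ) / id $]
Step 25: reduce T->F. Stack=[( ( E - T] ptr=11 lookahead=) remaining=[) * num ) / id $]
Step 26: reduce E->E - T. Stack=[( ( E] ptr=11 lookahead=) remaining=[) * num ) / id $]
Step 27: shift ). Stack=[( ( E )] ptr=12 lookahead=* remaining=[* num ) / id $]
Step 28: reduce F->( E ). Stack=[( F] ptr=12 lookahead=* remaining=[* num ) / id $]
Step 29: reduce T->F. Stack=[( T] ptr=12 lookahead=* remaining=[* num ) / id $]
Step 30: shift *. Stack=[( T *] ptr=13 lookahead=num remaining=[num ) / id $]
Step 31: shift num. Stack=[( T * num] ptr=14 lookahead=) remaining=[) / id $]
Step 32: reduce F->num. Stack=[( T * F] ptr=14 lookahead=) remaining=[) / id $]
Step 33: reduce T->T * F. Stack=[( T] ptr=14 lookahead=) remaining=[) / id $]
Step 34: reduce E->T. Stack=[( E] ptr=14 lookahead=) remaining=[) / id $]
Step 35: shift ). Stack=[( E )] ptr=15 lookahead=/ remaining=[/ id $]
Step 36: reduce F->( E ). Stack=[F] ptr=15 lookahead=/ remaining=[/ id $]
Step 37: reduce T->F. Stack=[T] ptr=15 lookahead=/ remaining=[/ id $]
Step 38: shift /. Stack=[T /] ptr=16 lookahead=id remaining=[id $]
Step 39: shift id. Stack=[T / id] ptr=17 lookahead=$ remaining=[$]
Step 40: reduce F->id. Stack=[T / F] ptr=17 lookahead=$ remaining=[$]
Step 41: reduce T->T / F. Stack=[T] ptr=17 lookahead=$ remaining=[$]
Step 42: reduce E->T. Stack=[E] ptr=17 lookahead=$ remaining=[$]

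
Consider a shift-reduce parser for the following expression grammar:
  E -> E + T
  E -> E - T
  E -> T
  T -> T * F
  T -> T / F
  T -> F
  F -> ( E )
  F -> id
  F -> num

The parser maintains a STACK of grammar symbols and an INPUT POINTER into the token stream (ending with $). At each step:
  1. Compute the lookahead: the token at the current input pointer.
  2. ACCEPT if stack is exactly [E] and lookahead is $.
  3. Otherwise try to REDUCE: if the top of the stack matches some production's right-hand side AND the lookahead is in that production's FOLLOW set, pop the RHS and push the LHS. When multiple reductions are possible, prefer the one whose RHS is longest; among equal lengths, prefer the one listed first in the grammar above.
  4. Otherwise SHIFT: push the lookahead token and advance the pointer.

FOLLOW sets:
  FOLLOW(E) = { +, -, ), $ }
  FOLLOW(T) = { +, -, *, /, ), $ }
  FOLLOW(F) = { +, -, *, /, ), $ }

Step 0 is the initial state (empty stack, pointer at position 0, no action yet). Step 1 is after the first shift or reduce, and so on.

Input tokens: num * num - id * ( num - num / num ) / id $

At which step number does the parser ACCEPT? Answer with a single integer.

Answer: 36

Derivation:
Step 1: shift num. Stack=[num] ptr=1 lookahead=* remaining=[* num - id * ( num - num / num ) / id $]
Step 2: reduce F->num. Stack=[F] ptr=1 lookahead=* remaining=[* num - id * ( num - num / num ) / id $]
Step 3: reduce T->F. Stack=[T] ptr=1 lookahead=* remaining=[* num - id * ( num - num / num ) / id $]
Step 4: shift *. Stack=[T *] ptr=2 lookahead=num remaining=[num - id * ( num - num / num ) / id $]
Step 5: shift num. Stack=[T * num] ptr=3 lookahead=- remaining=[- id * ( num - num / num ) / id $]
Step 6: reduce F->num. Stack=[T * F] ptr=3 lookahead=- remaining=[- id * ( num - num / num ) / id $]
Step 7: reduce T->T * F. Stack=[T] ptr=3 lookahead=- remaining=[- id * ( num - num / num ) / id $]
Step 8: reduce E->T. Stack=[E] ptr=3 lookahead=- remaining=[- id * ( num - num / num ) / id $]
Step 9: shift -. Stack=[E -] ptr=4 lookahead=id remaining=[id * ( num - num / num ) / id $]
Step 10: shift id. Stack=[E - id] ptr=5 lookahead=* remaining=[* ( num - num / num ) / id $]
Step 11: reduce F->id. Stack=[E - F] ptr=5 lookahead=* remaining=[* ( num - num / num ) / id $]
Step 12: reduce T->F. Stack=[E - T] ptr=5 lookahead=* remaining=[* ( num - num / num ) / id $]
Step 13: shift *. Stack=[E - T *] ptr=6 lookahead=( remaining=[( num - num / num ) / id $]
Step 14: shift (. Stack=[E - T * (] ptr=7 lookahead=num remaining=[num - num / num ) / id $]
Step 15: shift num. Stack=[E - T * ( num] ptr=8 lookahead=- remaining=[- num / num ) / id $]
Step 16: reduce F->num. Stack=[E - T * ( F] ptr=8 lookahead=- remaining=[- num / num ) / id $]
Step 17: reduce T->F. Stack=[E - T * ( T] ptr=8 lookahead=- remaining=[- num / num ) / id $]
Step 18: reduce E->T. Stack=[E - T * ( E] ptr=8 lookahead=- remaining=[- num / num ) / id $]
Step 19: shift -. Stack=[E - T * ( E -] ptr=9 lookahead=num remaining=[num / num ) / id $]
Step 20: shift num. Stack=[E - T * ( E - num] ptr=10 lookahead=/ remaining=[/ num ) / id $]
Step 21: reduce F->num. Stack=[E - T * ( E - F] ptr=10 lookahead=/ remaining=[/ num ) / id $]
Step 22: reduce T->F. Stack=[E - T * ( E - T] ptr=10 lookahead=/ remaining=[/ num ) / id $]
Step 23: shift /. Stack=[E - T * ( E - T /] ptr=11 lookahead=num remaining=[num ) / id $]
Step 24: shift num. Stack=[E - T * ( E - T / num] ptr=12 lookahead=) remaining=[) / id $]
Step 25: reduce F->num. Stack=[E - T * ( E - T / F] ptr=12 lookahead=) remaining=[) / id $]
Step 26: reduce T->T / F. Stack=[E - T * ( E - T] ptr=12 lookahead=) remaining=[) / id $]
Step 27: reduce E->E - T. Stack=[E - T * ( E] ptr=12 lookahead=) remaining=[) / id $]
Step 28: shift ). Stack=[E - T * ( E )] ptr=13 lookahead=/ remaining=[/ id $]
Step 29: reduce F->( E ). Stack=[E - T * F] ptr=13 lookahead=/ remaining=[/ id $]
Step 30: reduce T->T * F. Stack=[E - T] ptr=13 lookahead=/ remaining=[/ id $]
Step 31: shift /. Stack=[E - T /] ptr=14 lookahead=id remaining=[id $]
Step 32: shift id. Stack=[E - T / id] ptr=15 lookahead=$ remaining=[$]
Step 33: reduce F->id. Stack=[E - T / F] ptr=15 lookahead=$ remaining=[$]
Step 34: reduce T->T / F. Stack=[E - T] ptr=15 lookahead=$ remaining=[$]
Step 35: reduce E->E - T. Stack=[E] ptr=15 lookahead=$ remaining=[$]
Step 36: accept. Stack=[E] ptr=15 lookahead=$ remaining=[$]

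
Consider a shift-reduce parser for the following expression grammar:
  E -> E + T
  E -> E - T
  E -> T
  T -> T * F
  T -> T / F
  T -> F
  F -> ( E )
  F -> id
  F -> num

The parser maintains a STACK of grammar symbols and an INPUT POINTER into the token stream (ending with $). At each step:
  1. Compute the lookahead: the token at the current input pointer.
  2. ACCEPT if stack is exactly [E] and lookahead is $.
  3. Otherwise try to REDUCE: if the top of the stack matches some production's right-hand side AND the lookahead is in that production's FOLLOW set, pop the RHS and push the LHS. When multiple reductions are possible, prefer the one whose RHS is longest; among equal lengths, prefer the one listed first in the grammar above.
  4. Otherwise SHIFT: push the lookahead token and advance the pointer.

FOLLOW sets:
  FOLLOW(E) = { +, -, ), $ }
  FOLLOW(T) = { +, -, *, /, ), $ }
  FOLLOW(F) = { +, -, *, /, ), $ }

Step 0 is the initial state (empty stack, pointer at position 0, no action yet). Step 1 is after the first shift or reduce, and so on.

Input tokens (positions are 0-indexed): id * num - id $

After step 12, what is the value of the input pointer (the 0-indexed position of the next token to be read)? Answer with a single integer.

Step 1: shift id. Stack=[id] ptr=1 lookahead=* remaining=[* num - id $]
Step 2: reduce F->id. Stack=[F] ptr=1 lookahead=* remaining=[* num - id $]
Step 3: reduce T->F. Stack=[T] ptr=1 lookahead=* remaining=[* num - id $]
Step 4: shift *. Stack=[T *] ptr=2 lookahead=num remaining=[num - id $]
Step 5: shift num. Stack=[T * num] ptr=3 lookahead=- remaining=[- id $]
Step 6: reduce F->num. Stack=[T * F] ptr=3 lookahead=- remaining=[- id $]
Step 7: reduce T->T * F. Stack=[T] ptr=3 lookahead=- remaining=[- id $]
Step 8: reduce E->T. Stack=[E] ptr=3 lookahead=- remaining=[- id $]
Step 9: shift -. Stack=[E -] ptr=4 lookahead=id remaining=[id $]
Step 10: shift id. Stack=[E - id] ptr=5 lookahead=$ remaining=[$]
Step 11: reduce F->id. Stack=[E - F] ptr=5 lookahead=$ remaining=[$]
Step 12: reduce T->F. Stack=[E - T] ptr=5 lookahead=$ remaining=[$]

Answer: 5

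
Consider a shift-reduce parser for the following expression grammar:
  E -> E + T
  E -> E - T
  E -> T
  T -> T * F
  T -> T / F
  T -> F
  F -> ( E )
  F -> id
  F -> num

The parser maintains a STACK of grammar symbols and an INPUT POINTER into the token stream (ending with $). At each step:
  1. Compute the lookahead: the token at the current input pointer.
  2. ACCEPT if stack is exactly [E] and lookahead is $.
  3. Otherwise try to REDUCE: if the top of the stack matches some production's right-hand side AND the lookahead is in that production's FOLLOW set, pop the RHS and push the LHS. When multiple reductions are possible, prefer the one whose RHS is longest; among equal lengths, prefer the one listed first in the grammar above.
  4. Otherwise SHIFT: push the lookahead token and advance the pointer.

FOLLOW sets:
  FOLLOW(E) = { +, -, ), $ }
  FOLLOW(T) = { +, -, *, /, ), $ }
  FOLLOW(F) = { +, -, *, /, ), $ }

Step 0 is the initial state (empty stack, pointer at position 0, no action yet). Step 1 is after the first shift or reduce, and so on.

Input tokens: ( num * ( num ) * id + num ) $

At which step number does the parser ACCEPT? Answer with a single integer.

Step 1: shift (. Stack=[(] ptr=1 lookahead=num remaining=[num * ( num ) * id + num ) $]
Step 2: shift num. Stack=[( num] ptr=2 lookahead=* remaining=[* ( num ) * id + num ) $]
Step 3: reduce F->num. Stack=[( F] ptr=2 lookahead=* remaining=[* ( num ) * id + num ) $]
Step 4: reduce T->F. Stack=[( T] ptr=2 lookahead=* remaining=[* ( num ) * id + num ) $]
Step 5: shift *. Stack=[( T *] ptr=3 lookahead=( remaining=[( num ) * id + num ) $]
Step 6: shift (. Stack=[( T * (] ptr=4 lookahead=num remaining=[num ) * id + num ) $]
Step 7: shift num. Stack=[( T * ( num] ptr=5 lookahead=) remaining=[) * id + num ) $]
Step 8: reduce F->num. Stack=[( T * ( F] ptr=5 lookahead=) remaining=[) * id + num ) $]
Step 9: reduce T->F. Stack=[( T * ( T] ptr=5 lookahead=) remaining=[) * id + num ) $]
Step 10: reduce E->T. Stack=[( T * ( E] ptr=5 lookahead=) remaining=[) * id + num ) $]
Step 11: shift ). Stack=[( T * ( E )] ptr=6 lookahead=* remaining=[* id + num ) $]
Step 12: reduce F->( E ). Stack=[( T * F] ptr=6 lookahead=* remaining=[* id + num ) $]
Step 13: reduce T->T * F. Stack=[( T] ptr=6 lookahead=* remaining=[* id + num ) $]
Step 14: shift *. Stack=[( T *] ptr=7 lookahead=id remaining=[id + num ) $]
Step 15: shift id. Stack=[( T * id] ptr=8 lookahead=+ remaining=[+ num ) $]
Step 16: reduce F->id. Stack=[( T * F] ptr=8 lookahead=+ remaining=[+ num ) $]
Step 17: reduce T->T * F. Stack=[( T] ptr=8 lookahead=+ remaining=[+ num ) $]
Step 18: reduce E->T. Stack=[( E] ptr=8 lookahead=+ remaining=[+ num ) $]
Step 19: shift +. Stack=[( E +] ptr=9 lookahead=num remaining=[num ) $]
Step 20: shift num. Stack=[( E + num] ptr=10 lookahead=) remaining=[) $]
Step 21: reduce F->num. Stack=[( E + F] ptr=10 lookahead=) remaining=[) $]
Step 22: reduce T->F. Stack=[( E + T] ptr=10 lookahead=) remaining=[) $]
Step 23: reduce E->E + T. Stack=[( E] ptr=10 lookahead=) remaining=[) $]
Step 24: shift ). Stack=[( E )] ptr=11 lookahead=$ remaining=[$]
Step 25: reduce F->( E ). Stack=[F] ptr=11 lookahead=$ remaining=[$]
Step 26: reduce T->F. Stack=[T] ptr=11 lookahead=$ remaining=[$]
Step 27: reduce E->T. Stack=[E] ptr=11 lookahead=$ remaining=[$]
Step 28: accept. Stack=[E] ptr=11 lookahead=$ remaining=[$]

Answer: 28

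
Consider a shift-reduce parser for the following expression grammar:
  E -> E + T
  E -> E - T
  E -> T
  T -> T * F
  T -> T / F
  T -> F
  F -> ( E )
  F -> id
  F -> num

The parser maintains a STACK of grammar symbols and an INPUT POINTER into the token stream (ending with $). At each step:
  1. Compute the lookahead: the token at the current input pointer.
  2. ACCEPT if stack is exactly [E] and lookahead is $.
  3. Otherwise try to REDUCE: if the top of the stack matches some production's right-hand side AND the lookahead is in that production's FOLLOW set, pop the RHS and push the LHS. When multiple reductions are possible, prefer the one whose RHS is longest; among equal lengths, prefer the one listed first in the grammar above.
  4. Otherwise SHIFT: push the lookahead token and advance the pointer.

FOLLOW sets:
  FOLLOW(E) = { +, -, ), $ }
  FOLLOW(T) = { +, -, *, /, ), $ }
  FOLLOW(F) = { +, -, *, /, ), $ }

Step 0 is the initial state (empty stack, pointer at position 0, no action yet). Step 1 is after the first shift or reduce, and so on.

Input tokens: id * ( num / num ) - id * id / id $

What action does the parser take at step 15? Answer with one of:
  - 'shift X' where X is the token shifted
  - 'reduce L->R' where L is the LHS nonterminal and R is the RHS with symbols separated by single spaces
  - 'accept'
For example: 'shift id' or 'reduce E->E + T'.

Answer: reduce F->( E )

Derivation:
Step 1: shift id. Stack=[id] ptr=1 lookahead=* remaining=[* ( num / num ) - id * id / id $]
Step 2: reduce F->id. Stack=[F] ptr=1 lookahead=* remaining=[* ( num / num ) - id * id / id $]
Step 3: reduce T->F. Stack=[T] ptr=1 lookahead=* remaining=[* ( num / num ) - id * id / id $]
Step 4: shift *. Stack=[T *] ptr=2 lookahead=( remaining=[( num / num ) - id * id / id $]
Step 5: shift (. Stack=[T * (] ptr=3 lookahead=num remaining=[num / num ) - id * id / id $]
Step 6: shift num. Stack=[T * ( num] ptr=4 lookahead=/ remaining=[/ num ) - id * id / id $]
Step 7: reduce F->num. Stack=[T * ( F] ptr=4 lookahead=/ remaining=[/ num ) - id * id / id $]
Step 8: reduce T->F. Stack=[T * ( T] ptr=4 lookahead=/ remaining=[/ num ) - id * id / id $]
Step 9: shift /. Stack=[T * ( T /] ptr=5 lookahead=num remaining=[num ) - id * id / id $]
Step 10: shift num. Stack=[T * ( T / num] ptr=6 lookahead=) remaining=[) - id * id / id $]
Step 11: reduce F->num. Stack=[T * ( T / F] ptr=6 lookahead=) remaining=[) - id * id / id $]
Step 12: reduce T->T / F. Stack=[T * ( T] ptr=6 lookahead=) remaining=[) - id * id / id $]
Step 13: reduce E->T. Stack=[T * ( E] ptr=6 lookahead=) remaining=[) - id * id / id $]
Step 14: shift ). Stack=[T * ( E )] ptr=7 lookahead=- remaining=[- id * id / id $]
Step 15: reduce F->( E ). Stack=[T * F] ptr=7 lookahead=- remaining=[- id * id / id $]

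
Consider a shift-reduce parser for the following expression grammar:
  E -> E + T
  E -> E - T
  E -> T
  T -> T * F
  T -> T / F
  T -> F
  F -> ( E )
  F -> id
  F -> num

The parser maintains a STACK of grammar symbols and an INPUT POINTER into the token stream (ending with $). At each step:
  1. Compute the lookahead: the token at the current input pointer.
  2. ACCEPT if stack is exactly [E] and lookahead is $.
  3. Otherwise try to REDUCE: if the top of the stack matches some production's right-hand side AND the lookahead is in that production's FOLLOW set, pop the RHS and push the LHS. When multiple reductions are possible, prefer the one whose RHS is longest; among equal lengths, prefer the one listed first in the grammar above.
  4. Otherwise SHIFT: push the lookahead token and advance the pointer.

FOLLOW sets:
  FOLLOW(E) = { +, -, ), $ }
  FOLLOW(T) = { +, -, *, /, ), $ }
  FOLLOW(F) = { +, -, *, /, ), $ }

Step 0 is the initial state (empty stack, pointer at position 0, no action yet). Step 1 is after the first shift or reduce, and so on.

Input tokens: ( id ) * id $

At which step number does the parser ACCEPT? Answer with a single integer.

Answer: 14

Derivation:
Step 1: shift (. Stack=[(] ptr=1 lookahead=id remaining=[id ) * id $]
Step 2: shift id. Stack=[( id] ptr=2 lookahead=) remaining=[) * id $]
Step 3: reduce F->id. Stack=[( F] ptr=2 lookahead=) remaining=[) * id $]
Step 4: reduce T->F. Stack=[( T] ptr=2 lookahead=) remaining=[) * id $]
Step 5: reduce E->T. Stack=[( E] ptr=2 lookahead=) remaining=[) * id $]
Step 6: shift ). Stack=[( E )] ptr=3 lookahead=* remaining=[* id $]
Step 7: reduce F->( E ). Stack=[F] ptr=3 lookahead=* remaining=[* id $]
Step 8: reduce T->F. Stack=[T] ptr=3 lookahead=* remaining=[* id $]
Step 9: shift *. Stack=[T *] ptr=4 lookahead=id remaining=[id $]
Step 10: shift id. Stack=[T * id] ptr=5 lookahead=$ remaining=[$]
Step 11: reduce F->id. Stack=[T * F] ptr=5 lookahead=$ remaining=[$]
Step 12: reduce T->T * F. Stack=[T] ptr=5 lookahead=$ remaining=[$]
Step 13: reduce E->T. Stack=[E] ptr=5 lookahead=$ remaining=[$]
Step 14: accept. Stack=[E] ptr=5 lookahead=$ remaining=[$]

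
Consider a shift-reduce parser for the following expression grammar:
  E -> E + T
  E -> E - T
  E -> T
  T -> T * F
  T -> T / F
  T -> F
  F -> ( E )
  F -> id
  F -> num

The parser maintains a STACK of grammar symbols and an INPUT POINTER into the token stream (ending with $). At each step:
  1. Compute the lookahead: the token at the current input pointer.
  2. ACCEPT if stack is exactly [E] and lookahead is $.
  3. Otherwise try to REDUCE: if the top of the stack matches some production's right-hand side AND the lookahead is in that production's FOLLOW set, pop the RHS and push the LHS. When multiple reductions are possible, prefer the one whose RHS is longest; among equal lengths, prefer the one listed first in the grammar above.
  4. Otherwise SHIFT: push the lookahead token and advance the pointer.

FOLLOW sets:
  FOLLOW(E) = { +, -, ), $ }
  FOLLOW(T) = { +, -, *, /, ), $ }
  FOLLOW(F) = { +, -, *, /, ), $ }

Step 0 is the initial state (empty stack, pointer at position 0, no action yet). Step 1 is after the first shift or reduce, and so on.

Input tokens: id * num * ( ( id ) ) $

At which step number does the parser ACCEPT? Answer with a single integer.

Answer: 23

Derivation:
Step 1: shift id. Stack=[id] ptr=1 lookahead=* remaining=[* num * ( ( id ) ) $]
Step 2: reduce F->id. Stack=[F] ptr=1 lookahead=* remaining=[* num * ( ( id ) ) $]
Step 3: reduce T->F. Stack=[T] ptr=1 lookahead=* remaining=[* num * ( ( id ) ) $]
Step 4: shift *. Stack=[T *] ptr=2 lookahead=num remaining=[num * ( ( id ) ) $]
Step 5: shift num. Stack=[T * num] ptr=3 lookahead=* remaining=[* ( ( id ) ) $]
Step 6: reduce F->num. Stack=[T * F] ptr=3 lookahead=* remaining=[* ( ( id ) ) $]
Step 7: reduce T->T * F. Stack=[T] ptr=3 lookahead=* remaining=[* ( ( id ) ) $]
Step 8: shift *. Stack=[T *] ptr=4 lookahead=( remaining=[( ( id ) ) $]
Step 9: shift (. Stack=[T * (] ptr=5 lookahead=( remaining=[( id ) ) $]
Step 10: shift (. Stack=[T * ( (] ptr=6 lookahead=id remaining=[id ) ) $]
Step 11: shift id. Stack=[T * ( ( id] ptr=7 lookahead=) remaining=[) ) $]
Step 12: reduce F->id. Stack=[T * ( ( F] ptr=7 lookahead=) remaining=[) ) $]
Step 13: reduce T->F. Stack=[T * ( ( T] ptr=7 lookahead=) remaining=[) ) $]
Step 14: reduce E->T. Stack=[T * ( ( E] ptr=7 lookahead=) remaining=[) ) $]
Step 15: shift ). Stack=[T * ( ( E )] ptr=8 lookahead=) remaining=[) $]
Step 16: reduce F->( E ). Stack=[T * ( F] ptr=8 lookahead=) remaining=[) $]
Step 17: reduce T->F. Stack=[T * ( T] ptr=8 lookahead=) remaining=[) $]
Step 18: reduce E->T. Stack=[T * ( E] ptr=8 lookahead=) remaining=[) $]
Step 19: shift ). Stack=[T * ( E )] ptr=9 lookahead=$ remaining=[$]
Step 20: reduce F->( E ). Stack=[T * F] ptr=9 lookahead=$ remaining=[$]
Step 21: reduce T->T * F. Stack=[T] ptr=9 lookahead=$ remaining=[$]
Step 22: reduce E->T. Stack=[E] ptr=9 lookahead=$ remaining=[$]
Step 23: accept. Stack=[E] ptr=9 lookahead=$ remaining=[$]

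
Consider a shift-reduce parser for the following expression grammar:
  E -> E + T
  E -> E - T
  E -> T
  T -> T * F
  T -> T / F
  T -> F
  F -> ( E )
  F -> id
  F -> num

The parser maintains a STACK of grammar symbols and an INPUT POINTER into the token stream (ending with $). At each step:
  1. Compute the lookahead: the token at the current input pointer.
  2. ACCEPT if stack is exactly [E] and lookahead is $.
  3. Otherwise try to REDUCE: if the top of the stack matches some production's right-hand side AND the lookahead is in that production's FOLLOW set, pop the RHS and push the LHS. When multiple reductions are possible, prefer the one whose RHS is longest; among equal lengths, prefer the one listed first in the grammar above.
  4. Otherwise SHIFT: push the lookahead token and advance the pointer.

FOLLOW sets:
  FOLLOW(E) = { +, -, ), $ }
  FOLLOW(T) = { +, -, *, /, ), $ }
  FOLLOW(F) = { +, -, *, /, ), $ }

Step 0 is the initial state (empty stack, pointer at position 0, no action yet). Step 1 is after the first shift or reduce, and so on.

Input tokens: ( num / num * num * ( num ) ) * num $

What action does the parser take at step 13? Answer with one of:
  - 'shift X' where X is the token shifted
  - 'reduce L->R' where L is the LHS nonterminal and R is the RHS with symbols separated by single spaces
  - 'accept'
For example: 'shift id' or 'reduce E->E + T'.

Answer: shift *

Derivation:
Step 1: shift (. Stack=[(] ptr=1 lookahead=num remaining=[num / num * num * ( num ) ) * num $]
Step 2: shift num. Stack=[( num] ptr=2 lookahead=/ remaining=[/ num * num * ( num ) ) * num $]
Step 3: reduce F->num. Stack=[( F] ptr=2 lookahead=/ remaining=[/ num * num * ( num ) ) * num $]
Step 4: reduce T->F. Stack=[( T] ptr=2 lookahead=/ remaining=[/ num * num * ( num ) ) * num $]
Step 5: shift /. Stack=[( T /] ptr=3 lookahead=num remaining=[num * num * ( num ) ) * num $]
Step 6: shift num. Stack=[( T / num] ptr=4 lookahead=* remaining=[* num * ( num ) ) * num $]
Step 7: reduce F->num. Stack=[( T / F] ptr=4 lookahead=* remaining=[* num * ( num ) ) * num $]
Step 8: reduce T->T / F. Stack=[( T] ptr=4 lookahead=* remaining=[* num * ( num ) ) * num $]
Step 9: shift *. Stack=[( T *] ptr=5 lookahead=num remaining=[num * ( num ) ) * num $]
Step 10: shift num. Stack=[( T * num] ptr=6 lookahead=* remaining=[* ( num ) ) * num $]
Step 11: reduce F->num. Stack=[( T * F] ptr=6 lookahead=* remaining=[* ( num ) ) * num $]
Step 12: reduce T->T * F. Stack=[( T] ptr=6 lookahead=* remaining=[* ( num ) ) * num $]
Step 13: shift *. Stack=[( T *] ptr=7 lookahead=( remaining=[( num ) ) * num $]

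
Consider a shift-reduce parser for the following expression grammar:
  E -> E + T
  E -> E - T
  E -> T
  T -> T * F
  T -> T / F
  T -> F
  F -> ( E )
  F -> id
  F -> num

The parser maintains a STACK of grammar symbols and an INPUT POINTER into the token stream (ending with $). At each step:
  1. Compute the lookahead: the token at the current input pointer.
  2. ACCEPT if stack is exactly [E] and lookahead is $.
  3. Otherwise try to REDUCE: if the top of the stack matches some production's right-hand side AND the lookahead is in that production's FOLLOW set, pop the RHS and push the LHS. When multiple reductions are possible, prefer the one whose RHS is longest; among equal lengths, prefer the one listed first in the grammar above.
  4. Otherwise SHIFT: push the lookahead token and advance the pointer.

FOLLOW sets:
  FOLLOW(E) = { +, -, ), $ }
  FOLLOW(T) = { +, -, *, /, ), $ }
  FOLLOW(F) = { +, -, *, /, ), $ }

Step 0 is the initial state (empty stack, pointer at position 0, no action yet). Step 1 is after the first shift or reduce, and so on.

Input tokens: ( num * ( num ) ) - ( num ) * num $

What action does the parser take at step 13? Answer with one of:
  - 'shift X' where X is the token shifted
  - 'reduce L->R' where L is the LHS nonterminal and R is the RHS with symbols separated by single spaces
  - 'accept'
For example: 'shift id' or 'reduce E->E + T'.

Step 1: shift (. Stack=[(] ptr=1 lookahead=num remaining=[num * ( num ) ) - ( num ) * num $]
Step 2: shift num. Stack=[( num] ptr=2 lookahead=* remaining=[* ( num ) ) - ( num ) * num $]
Step 3: reduce F->num. Stack=[( F] ptr=2 lookahead=* remaining=[* ( num ) ) - ( num ) * num $]
Step 4: reduce T->F. Stack=[( T] ptr=2 lookahead=* remaining=[* ( num ) ) - ( num ) * num $]
Step 5: shift *. Stack=[( T *] ptr=3 lookahead=( remaining=[( num ) ) - ( num ) * num $]
Step 6: shift (. Stack=[( T * (] ptr=4 lookahead=num remaining=[num ) ) - ( num ) * num $]
Step 7: shift num. Stack=[( T * ( num] ptr=5 lookahead=) remaining=[) ) - ( num ) * num $]
Step 8: reduce F->num. Stack=[( T * ( F] ptr=5 lookahead=) remaining=[) ) - ( num ) * num $]
Step 9: reduce T->F. Stack=[( T * ( T] ptr=5 lookahead=) remaining=[) ) - ( num ) * num $]
Step 10: reduce E->T. Stack=[( T * ( E] ptr=5 lookahead=) remaining=[) ) - ( num ) * num $]
Step 11: shift ). Stack=[( T * ( E )] ptr=6 lookahead=) remaining=[) - ( num ) * num $]
Step 12: reduce F->( E ). Stack=[( T * F] ptr=6 lookahead=) remaining=[) - ( num ) * num $]
Step 13: reduce T->T * F. Stack=[( T] ptr=6 lookahead=) remaining=[) - ( num ) * num $]

Answer: reduce T->T * F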